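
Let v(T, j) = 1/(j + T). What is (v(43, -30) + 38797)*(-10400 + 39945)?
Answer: 14901375290/13 ≈ 1.1463e+9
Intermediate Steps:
v(T, j) = 1/(T + j)
(v(43, -30) + 38797)*(-10400 + 39945) = (1/(43 - 30) + 38797)*(-10400 + 39945) = (1/13 + 38797)*29545 = (504362/13)*29545 = 14901375290/13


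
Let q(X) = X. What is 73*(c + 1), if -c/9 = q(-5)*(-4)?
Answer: -13067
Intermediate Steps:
c = -180 (c = -(-45)*(-4) = -9*20 = -180)
73*(c + 1) = 73*(-180 + 1) = 73*(-179) = -13067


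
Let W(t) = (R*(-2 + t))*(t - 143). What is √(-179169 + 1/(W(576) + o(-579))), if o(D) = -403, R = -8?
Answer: 2*I*√19684117555793283/662913 ≈ 423.28*I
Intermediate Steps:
W(t) = (-143 + t)*(16 - 8*t) (W(t) = (-8*(-2 + t))*(t - 143) = (16 - 8*t)*(-143 + t) = (-143 + t)*(16 - 8*t))
√(-179169 + 1/(W(576) + o(-579))) = √(-179169 + 1/((-2288 - 8*576² + 1160*576) - 403)) = √(-179169 + 1/((-2288 - 8*331776 + 668160) - 403)) = √(-179169 + 1/((-2288 - 2654208 + 668160) - 403)) = √(-179169 + 1/(-1988336 - 403)) = √(-179169 + 1/(-1988739)) = √(-179169 - 1/1988739) = √(-356320377892/1988739) = 2*I*√19684117555793283/662913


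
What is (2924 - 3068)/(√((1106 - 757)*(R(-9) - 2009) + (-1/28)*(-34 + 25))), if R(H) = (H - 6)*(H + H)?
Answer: 288*I*√118954493/16993499 ≈ 0.18484*I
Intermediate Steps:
R(H) = 2*H*(-6 + H) (R(H) = (-6 + H)*(2*H) = 2*H*(-6 + H))
(2924 - 3068)/(√((1106 - 757)*(R(-9) - 2009) + (-1/28)*(-34 + 25))) = (2924 - 3068)/(√((1106 - 757)*(2*(-9)*(-6 - 9) - 2009) + (-1/28)*(-34 + 25))) = -144/√(349*(2*(-9)*(-15) - 2009) - 1*1/28*(-9)) = -144/√(349*(270 - 2009) - 1/28*(-9)) = -144/√(349*(-1739) + 9/28) = -144/√(-606911 + 9/28) = -144*(-2*I*√118954493/16993499) = -(-288)*I*√118954493/16993499 = 288*I*√118954493/16993499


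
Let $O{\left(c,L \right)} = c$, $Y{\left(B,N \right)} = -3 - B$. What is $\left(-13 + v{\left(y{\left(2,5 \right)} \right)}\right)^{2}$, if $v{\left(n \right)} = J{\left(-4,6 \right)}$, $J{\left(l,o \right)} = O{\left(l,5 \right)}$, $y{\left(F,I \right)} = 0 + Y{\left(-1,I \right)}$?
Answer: $289$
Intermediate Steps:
$y{\left(F,I \right)} = -2$ ($y{\left(F,I \right)} = 0 - 2 = -2$)
$J{\left(l,o \right)} = l$
$v{\left(n \right)} = -4$
$\left(-13 + v{\left(y{\left(2,5 \right)} \right)}\right)^{2} = \left(-13 - 4\right)^{2} = \left(-17\right)^{2} = 289$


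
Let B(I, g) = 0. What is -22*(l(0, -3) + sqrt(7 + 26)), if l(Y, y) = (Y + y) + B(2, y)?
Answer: 66 - 22*sqrt(33) ≈ -60.380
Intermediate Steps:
l(Y, y) = Y + y (l(Y, y) = (Y + y) + 0 = Y + y)
-22*(l(0, -3) + sqrt(7 + 26)) = -22*((0 - 3) + sqrt(7 + 26)) = -22*(-3 + sqrt(33)) = 66 - 22*sqrt(33)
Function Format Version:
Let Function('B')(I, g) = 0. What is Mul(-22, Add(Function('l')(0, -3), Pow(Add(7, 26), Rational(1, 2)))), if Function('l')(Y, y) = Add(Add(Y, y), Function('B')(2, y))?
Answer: Add(66, Mul(-22, Pow(33, Rational(1, 2)))) ≈ -60.380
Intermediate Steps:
Function('l')(Y, y) = Add(Y, y) (Function('l')(Y, y) = Add(Add(Y, y), 0) = Add(Y, y))
Mul(-22, Add(Function('l')(0, -3), Pow(Add(7, 26), Rational(1, 2)))) = Mul(-22, Add(Add(0, -3), Pow(Add(7, 26), Rational(1, 2)))) = Mul(-22, Add(-3, Pow(33, Rational(1, 2)))) = Add(66, Mul(-22, Pow(33, Rational(1, 2))))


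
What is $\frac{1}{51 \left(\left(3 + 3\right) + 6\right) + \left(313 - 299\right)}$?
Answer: $\frac{1}{626} \approx 0.0015974$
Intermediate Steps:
$\frac{1}{51 \left(\left(3 + 3\right) + 6\right) + \left(313 - 299\right)} = \frac{1}{51 \left(6 + 6\right) + 14} = \frac{1}{51 \cdot 12 + 14} = \frac{1}{612 + 14} = \frac{1}{626}$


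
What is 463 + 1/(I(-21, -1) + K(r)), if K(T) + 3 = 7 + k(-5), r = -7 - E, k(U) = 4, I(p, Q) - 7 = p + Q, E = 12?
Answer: 3240/7 ≈ 462.86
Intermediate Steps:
I(p, Q) = 7 + Q + p (I(p, Q) = 7 + (p + Q) = 7 + (Q + p) = 7 + Q + p)
r = -19 (r = -7 - 1*12 = -7 - 12 = -19)
K(T) = 8 (K(T) = -3 + (7 + 4) = -3 + 11 = 8)
463 + 1/(I(-21, -1) + K(r)) = 463 + 1/((7 - 1 - 21) + 8) = 463 + 1/(-15 + 8) = 463 + 1/(-7) = 463 - 1/7 = 3240/7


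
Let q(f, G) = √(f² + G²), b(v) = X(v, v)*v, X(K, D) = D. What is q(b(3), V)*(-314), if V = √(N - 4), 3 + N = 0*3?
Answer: -314*√74 ≈ -2701.1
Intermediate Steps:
N = -3 (N = -3 + 0*3 = -3 + 0 = -3)
b(v) = v² (b(v) = v*v = v²)
V = I*√7 (V = √(-3 - 4) = √(-7) = I*√7 ≈ 2.6458*I)
q(f, G) = √(G² + f²)
q(b(3), V)*(-314) = √((I*√7)² + (3²)²)*(-314) = √(-7 + 9²)*(-314) = √(-7 + 81)*(-314) = √74*(-314) = -314*√74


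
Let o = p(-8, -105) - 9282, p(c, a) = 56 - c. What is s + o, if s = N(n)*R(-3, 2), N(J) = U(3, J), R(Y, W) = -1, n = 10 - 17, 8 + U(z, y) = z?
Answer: -9213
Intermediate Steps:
U(z, y) = -8 + z
n = -7
N(J) = -5 (N(J) = -8 + 3 = -5)
o = -9218 (o = (56 - 1*(-8)) - 9282 = (56 + 8) - 9282 = 64 - 9282 = -9218)
s = 5 (s = -5*(-1) = 5)
s + o = 5 - 9218 = -9213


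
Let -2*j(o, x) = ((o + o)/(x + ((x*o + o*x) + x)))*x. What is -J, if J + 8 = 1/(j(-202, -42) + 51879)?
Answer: 83420423/10427578 ≈ 8.0000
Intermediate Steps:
j(o, x) = -o*x/(2*x + 2*o*x) (j(o, x) = -(o + o)/(x + ((x*o + o*x) + x))*x/2 = -(2*o)/(x + ((o*x + o*x) + x))*x/2 = -(2*o)/(x + (2*o*x + x))*x/2 = -(2*o)/(x + (x + 2*o*x))*x/2 = -(2*o)/(2*x + 2*o*x)*x/2 = -2*o/(2*x + 2*o*x)*x/2 = -o*x/(2*x + 2*o*x))
J = -83420423/10427578 (J = -8 + 1/(-1*(-202)/(2 + 2*(-202)) + 51879) = -8 + 1/(-1*(-202)/(2 - 404) + 51879) = -8 + 1/(-1*(-202)/(-402) + 51879) = -8 + 1/(-1*(-202)*(-1/402) + 51879) = -8 + 1/(-101/201 + 51879) = -8 + 1/(10427578/201) = -8 + 201/10427578 = -83420423/10427578 ≈ -8.0000)
-J = -1*(-83420423/10427578) = 83420423/10427578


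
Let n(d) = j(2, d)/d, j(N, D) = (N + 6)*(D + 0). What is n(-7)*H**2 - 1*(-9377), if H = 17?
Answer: 11689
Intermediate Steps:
j(N, D) = D*(6 + N) (j(N, D) = (6 + N)*D = D*(6 + N))
n(d) = 8 (n(d) = (d*(6 + 2))/d = (d*8)/d = (8*d)/d = 8)
n(-7)*H**2 - 1*(-9377) = 8*17**2 - 1*(-9377) = 8*289 + 9377 = 2312 + 9377 = 11689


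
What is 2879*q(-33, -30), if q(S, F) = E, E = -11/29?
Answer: -31669/29 ≈ -1092.0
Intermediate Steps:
E = -11/29 (E = -11*1/29 = -11/29 ≈ -0.37931)
q(S, F) = -11/29
2879*q(-33, -30) = 2879*(-11/29) = -31669/29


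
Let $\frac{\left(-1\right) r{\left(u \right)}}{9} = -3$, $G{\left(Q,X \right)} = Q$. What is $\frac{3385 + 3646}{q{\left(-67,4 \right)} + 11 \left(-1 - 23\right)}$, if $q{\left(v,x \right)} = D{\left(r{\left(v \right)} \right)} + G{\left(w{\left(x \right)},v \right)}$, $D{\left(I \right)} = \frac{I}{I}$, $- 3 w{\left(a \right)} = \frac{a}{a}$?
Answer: $- \frac{267}{10} \approx -26.7$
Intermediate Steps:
$w{\left(a \right)} = - \frac{1}{3}$ ($w{\left(a \right)} = - \frac{a \frac{1}{a}}{3} = \left(- \frac{1}{3}\right) 1 = - \frac{1}{3}$)
$r{\left(u \right)} = 27$ ($r{\left(u \right)} = \left(-9\right) \left(-3\right) = 27$)
$D{\left(I \right)} = 1$
$q{\left(v,x \right)} = \frac{2}{3}$ ($q{\left(v,x \right)} = 1 - \frac{1}{3} = \frac{2}{3}$)
$\frac{3385 + 3646}{q{\left(-67,4 \right)} + 11 \left(-1 - 23\right)} = \frac{3385 + 3646}{\frac{2}{3} + 11 \left(-1 - 23\right)} = \frac{7031}{\frac{2}{3} + 11 \left(-24\right)} = \frac{7031}{\frac{2}{3} - 264} = \frac{7031}{- \frac{790}{3}} = 7031 \left(- \frac{3}{790}\right) = - \frac{267}{10}$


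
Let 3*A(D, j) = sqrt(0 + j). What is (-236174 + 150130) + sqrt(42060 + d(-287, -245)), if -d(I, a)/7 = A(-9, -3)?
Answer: -86044 + sqrt(378540 - 21*I*sqrt(3))/3 ≈ -85839.0 - 0.0098531*I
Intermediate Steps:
A(D, j) = sqrt(j)/3 (A(D, j) = sqrt(0 + j)/3 = sqrt(j)/3)
d(I, a) = -7*I*sqrt(3)/3 (d(I, a) = -7*sqrt(-3)/3 = -7*I*sqrt(3)/3)
(-236174 + 150130) + sqrt(42060 + d(-287, -245)) = (-236174 + 150130) + sqrt(42060 - 7*I*sqrt(3)/3) = -86044 + sqrt(42060 - 7*I*sqrt(3)/3)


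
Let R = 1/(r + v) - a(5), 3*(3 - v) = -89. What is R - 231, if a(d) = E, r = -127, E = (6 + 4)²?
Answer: -93676/283 ≈ -331.01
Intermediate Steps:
E = 100 (E = 10² = 100)
v = 98/3 (v = 3 - ⅓*(-89) = 3 + 89/3 = 98/3 ≈ 32.667)
a(d) = 100
R = -28303/283 (R = 1/(-127 + 98/3) - 1*100 = 1/(-283/3) - 100 = -3/283 - 100 = -28303/283 ≈ -100.01)
R - 231 = -28303/283 - 231 = -93676/283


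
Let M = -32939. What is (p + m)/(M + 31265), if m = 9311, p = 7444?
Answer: -5585/558 ≈ -10.009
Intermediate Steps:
(p + m)/(M + 31265) = (7444 + 9311)/(-32939 + 31265) = 16755/(-1674) = 16755*(-1/1674) = -5585/558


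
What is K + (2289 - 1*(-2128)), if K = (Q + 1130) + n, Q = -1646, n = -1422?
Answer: 2479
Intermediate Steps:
K = -1938 (K = (-1646 + 1130) - 1422 = -516 - 1422 = -1938)
K + (2289 - 1*(-2128)) = -1938 + (2289 - 1*(-2128)) = -1938 + (2289 + 2128) = -1938 + 4417 = 2479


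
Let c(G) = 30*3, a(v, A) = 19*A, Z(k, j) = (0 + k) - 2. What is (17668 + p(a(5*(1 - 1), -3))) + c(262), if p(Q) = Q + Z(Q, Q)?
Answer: 17642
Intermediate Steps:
Z(k, j) = -2 + k (Z(k, j) = k - 2 = -2 + k)
c(G) = 90
p(Q) = -2 + 2*Q (p(Q) = Q + (-2 + Q) = -2 + 2*Q)
(17668 + p(a(5*(1 - 1), -3))) + c(262) = (17668 + (-2 + 2*(19*(-3)))) + 90 = (17668 + (-2 + 2*(-57))) + 90 = (17668 + (-2 - 114)) + 90 = (17668 - 116) + 90 = 17552 + 90 = 17642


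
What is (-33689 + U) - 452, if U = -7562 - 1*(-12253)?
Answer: -29450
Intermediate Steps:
U = 4691 (U = -7562 + 12253 = 4691)
(-33689 + U) - 452 = (-33689 + 4691) - 452 = -28998 - 452 = -29450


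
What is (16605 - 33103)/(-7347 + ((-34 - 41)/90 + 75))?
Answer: 98988/43637 ≈ 2.2684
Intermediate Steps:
(16605 - 33103)/(-7347 + ((-34 - 41)/90 + 75)) = -16498/(-7347 + (-75*1/90 + 75)) = -16498/(-7347 + (-5/6 + 75)) = -16498/(-7347 + 445/6) = -16498/(-43637/6) = -16498*(-6/43637) = 98988/43637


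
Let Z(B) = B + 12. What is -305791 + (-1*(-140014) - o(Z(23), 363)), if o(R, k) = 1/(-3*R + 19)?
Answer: -14256821/86 ≈ -1.6578e+5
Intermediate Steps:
Z(B) = 12 + B
o(R, k) = 1/(19 - 3*R)
-305791 + (-1*(-140014) - o(Z(23), 363)) = -305791 + (-1*(-140014) - (-1)/(-19 + 3*(12 + 23))) = -305791 + (140014 - (-1)/(-19 + 3*35)) = -305791 + (140014 - (-1)/(-19 + 105)) = -305791 + (140014 - (-1)/86) = -305791 + (140014 - 1*(-1/86)) = -305791 + (140014 + 1/86) = -305791 + 12041205/86 = -14256821/86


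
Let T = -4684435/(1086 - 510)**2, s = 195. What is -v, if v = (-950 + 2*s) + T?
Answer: 190478995/331776 ≈ 574.12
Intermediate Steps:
T = -4684435/331776 (T = -4684435/(576**2) = -4684435/331776 ≈ -14.119)
v = -190478995/331776 (v = (-950 + 2*195) - 4684435/331776 = (-950 + 390) - 4684435/331776 = -560 - 4684435/331776 = -190478995/331776 ≈ -574.12)
-v = -1*(-190478995/331776) = 190478995/331776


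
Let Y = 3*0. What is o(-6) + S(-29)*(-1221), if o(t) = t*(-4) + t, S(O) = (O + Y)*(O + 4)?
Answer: -885207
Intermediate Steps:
Y = 0
S(O) = O*(4 + O) (S(O) = (O + 0)*(O + 4) = O*(4 + O))
o(t) = -3*t (o(t) = -4*t + t = -3*t)
o(-6) + S(-29)*(-1221) = -3*(-6) - 29*(4 - 29)*(-1221) = 18 - 29*(-25)*(-1221) = 18 + 725*(-1221) = 18 - 885225 = -885207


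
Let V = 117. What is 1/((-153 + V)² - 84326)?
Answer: -1/83030 ≈ -1.2044e-5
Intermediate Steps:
1/((-153 + V)² - 84326) = 1/((-153 + 117)² - 84326) = 1/((-36)² - 84326) = 1/(1296 - 84326) = 1/(-83030) = -1/83030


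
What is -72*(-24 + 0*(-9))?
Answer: 1728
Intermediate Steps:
-72*(-24 + 0*(-9)) = -72*(-24 + 0) = -72*(-24) = 1728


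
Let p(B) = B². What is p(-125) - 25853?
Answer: -10228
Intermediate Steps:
p(-125) - 25853 = (-125)² - 25853 = 15625 - 25853 = -10228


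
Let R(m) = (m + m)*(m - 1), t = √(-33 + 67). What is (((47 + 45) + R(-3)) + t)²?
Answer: (116 + √34)² ≈ 14843.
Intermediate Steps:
t = √34 ≈ 5.8309
R(m) = 2*m*(-1 + m) (R(m) = (2*m)*(-1 + m) = 2*m*(-1 + m))
(((47 + 45) + R(-3)) + t)² = (((47 + 45) + 2*(-3)*(-1 - 3)) + √34)² = ((92 + 2*(-3)*(-4)) + √34)² = ((92 + 24) + √34)² = (116 + √34)²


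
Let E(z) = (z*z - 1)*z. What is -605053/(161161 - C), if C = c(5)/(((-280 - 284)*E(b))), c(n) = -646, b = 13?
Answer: -372644882064/99257125645 ≈ -3.7543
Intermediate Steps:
E(z) = z*(-1 + z²) (E(z) = (z² - 1)*z = (-1 + z²)*z = z*(-1 + z²))
C = 323/615888 (C = -646*1/((-280 - 284)*(13³ - 1*13)) = -646*(-1/(564*(2197 - 13))) = -646/((-564*2184)) = -646/(-1231776) = -646*(-1/1231776) = 323/615888 ≈ 0.00052445)
-605053/(161161 - C) = -605053/(161161 - 1*323/615888) = -605053/(161161 - 323/615888) = -605053/99257125645/615888 = -605053*615888/99257125645 = -372644882064/99257125645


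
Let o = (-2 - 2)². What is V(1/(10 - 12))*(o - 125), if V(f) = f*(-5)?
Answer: -545/2 ≈ -272.50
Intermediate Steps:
o = 16 (o = (-4)² = 16)
V(f) = -5*f
V(1/(10 - 12))*(o - 125) = (-5/(10 - 12))*(16 - 125) = -5/(-2)*(-109) = -5*(-½)*(-109) = (5/2)*(-109) = -545/2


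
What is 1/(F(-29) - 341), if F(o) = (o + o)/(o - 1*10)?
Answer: -39/13241 ≈ -0.0029454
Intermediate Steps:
F(o) = 2*o/(-10 + o) (F(o) = (2*o)/(o - 10) = (2*o)/(-10 + o) = 2*o/(-10 + o))
1/(F(-29) - 341) = 1/(2*(-29)/(-10 - 29) - 341) = 1/(2*(-29)/(-39) - 341) = 1/(2*(-29)*(-1/39) - 341) = 1/(58/39 - 341) = 1/(-13241/39) = -39/13241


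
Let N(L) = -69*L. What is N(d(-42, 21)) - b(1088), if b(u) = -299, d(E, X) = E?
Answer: 3197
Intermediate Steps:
N(d(-42, 21)) - b(1088) = -69*(-42) - 1*(-299) = 2898 + 299 = 3197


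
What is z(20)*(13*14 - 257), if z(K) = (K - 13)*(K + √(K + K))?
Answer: -10500 - 1050*√10 ≈ -13820.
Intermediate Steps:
z(K) = (-13 + K)*(K + √2*√K) (z(K) = (-13 + K)*(K + √(2*K)) = (-13 + K)*(K + √2*√K))
z(20)*(13*14 - 257) = (20² - 13*20 + √2*20^(3/2) - 13*√2*√20)*(13*14 - 257) = (400 - 260 + √2*(40*√5) - 13*√2*2*√5)*(182 - 257) = (400 - 260 + 40*√10 - 26*√10)*(-75) = (140 + 14*√10)*(-75) = -10500 - 1050*√10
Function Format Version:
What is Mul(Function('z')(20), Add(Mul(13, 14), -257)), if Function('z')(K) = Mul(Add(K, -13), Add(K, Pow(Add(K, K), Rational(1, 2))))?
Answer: Add(-10500, Mul(-1050, Pow(10, Rational(1, 2)))) ≈ -13820.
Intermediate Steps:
Function('z')(K) = Mul(Add(-13, K), Add(K, Mul(Pow(2, Rational(1, 2)), Pow(K, Rational(1, 2))))) (Function('z')(K) = Mul(Add(-13, K), Add(K, Pow(Mul(2, K), Rational(1, 2)))) = Mul(Add(-13, K), Add(K, Mul(Pow(2, Rational(1, 2)), Pow(K, Rational(1, 2))))))
Mul(Function('z')(20), Add(Mul(13, 14), -257)) = Mul(Add(Pow(20, 2), Mul(-13, 20), Mul(Pow(2, Rational(1, 2)), Pow(20, Rational(3, 2))), Mul(-13, Pow(2, Rational(1, 2)), Pow(20, Rational(1, 2)))), Add(Mul(13, 14), -257)) = Mul(Add(400, -260, Mul(Pow(2, Rational(1, 2)), Mul(40, Pow(5, Rational(1, 2)))), Mul(-13, Pow(2, Rational(1, 2)), Mul(2, Pow(5, Rational(1, 2))))), Add(182, -257)) = Mul(Add(400, -260, Mul(40, Pow(10, Rational(1, 2))), Mul(-26, Pow(10, Rational(1, 2)))), -75) = Mul(Add(140, Mul(14, Pow(10, Rational(1, 2)))), -75) = Add(-10500, Mul(-1050, Pow(10, Rational(1, 2))))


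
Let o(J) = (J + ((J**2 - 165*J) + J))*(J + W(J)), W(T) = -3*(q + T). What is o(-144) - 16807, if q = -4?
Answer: 13245593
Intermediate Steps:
W(T) = 12 - 3*T (W(T) = -3*(-4 + T) = 12 - 3*T)
o(J) = (12 - 2*J)*(J**2 - 163*J) (o(J) = (J + ((J**2 - 165*J) + J))*(J + (12 - 3*J)) = (J + (J**2 - 164*J))*(12 - 2*J) = (J**2 - 163*J)*(12 - 2*J) = (12 - 2*J)*(J**2 - 163*J))
o(-144) - 16807 = 2*(-144)*(-978 - 1*(-144)**2 + 169*(-144)) - 16807 = 2*(-144)*(-978 - 1*20736 - 24336) - 16807 = 2*(-144)*(-978 - 20736 - 24336) - 16807 = 2*(-144)*(-46050) - 16807 = 13262400 - 16807 = 13245593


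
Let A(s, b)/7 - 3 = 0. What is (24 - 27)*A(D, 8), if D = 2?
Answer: -63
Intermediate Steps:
A(s, b) = 21 (A(s, b) = 21 + 7*0 = 21 + 0 = 21)
(24 - 27)*A(D, 8) = (24 - 27)*21 = -3*21 = -63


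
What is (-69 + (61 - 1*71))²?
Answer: 6241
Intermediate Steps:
(-69 + (61 - 1*71))² = (-69 + (61 - 71))² = (-69 - 10)² = (-79)² = 6241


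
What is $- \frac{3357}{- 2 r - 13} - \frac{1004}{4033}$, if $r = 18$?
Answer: $\frac{13489585}{197617} \approx 68.261$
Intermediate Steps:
$- \frac{3357}{- 2 r - 13} - \frac{1004}{4033} = - \frac{3357}{\left(-2\right) 18 - 13} - \frac{1004}{4033} = - \frac{3357}{-36 - 13} - \frac{1004}{4033} = - \frac{3357}{-49} - \frac{1004}{4033} = \left(-3357\right) \left(- \frac{1}{49}\right) - \frac{1004}{4033} = \frac{3357}{49} - \frac{1004}{4033} = \frac{13489585}{197617}$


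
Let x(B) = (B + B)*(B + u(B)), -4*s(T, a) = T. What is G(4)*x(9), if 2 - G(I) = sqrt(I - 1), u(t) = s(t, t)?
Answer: 243 - 243*sqrt(3)/2 ≈ 32.556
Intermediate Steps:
s(T, a) = -T/4
u(t) = -t/4
x(B) = 3*B**2/2 (x(B) = (B + B)*(B - B/4) = (2*B)*(3*B/4) = 3*B**2/2)
G(I) = 2 - sqrt(-1 + I) (G(I) = 2 - sqrt(I - 1) = 2 - sqrt(-1 + I))
G(4)*x(9) = (2 - sqrt(-1 + 4))*((3/2)*9**2) = (2 - sqrt(3))*((3/2)*81) = (2 - sqrt(3))*(243/2) = 243 - 243*sqrt(3)/2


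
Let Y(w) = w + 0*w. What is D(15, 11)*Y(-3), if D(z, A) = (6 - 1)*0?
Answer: 0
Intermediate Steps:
D(z, A) = 0 (D(z, A) = 5*0 = 0)
Y(w) = w (Y(w) = w + 0 = w)
D(15, 11)*Y(-3) = 0*(-3) = 0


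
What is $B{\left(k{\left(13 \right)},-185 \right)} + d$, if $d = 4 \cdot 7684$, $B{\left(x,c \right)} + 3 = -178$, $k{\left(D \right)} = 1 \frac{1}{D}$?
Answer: $30555$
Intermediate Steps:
$k{\left(D \right)} = \frac{1}{D}$
$B{\left(x,c \right)} = -181$ ($B{\left(x,c \right)} = -3 - 178 = -181$)
$d = 30736$
$B{\left(k{\left(13 \right)},-185 \right)} + d = -181 + 30736 = 30555$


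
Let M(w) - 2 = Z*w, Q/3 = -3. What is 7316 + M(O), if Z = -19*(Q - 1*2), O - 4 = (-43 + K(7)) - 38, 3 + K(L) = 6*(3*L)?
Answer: 16932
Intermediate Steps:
K(L) = -3 + 18*L (K(L) = -3 + 6*(3*L) = -3 + 18*L)
Q = -9 (Q = 3*(-3) = -9)
O = 46 (O = 4 + ((-43 + (-3 + 18*7)) - 38) = 4 + ((-43 + (-3 + 126)) - 38) = 4 + ((-43 + 123) - 38) = 4 + (80 - 38) = 4 + 42 = 46)
Z = 209 (Z = -19*(-9 - 1*2) = -19*(-9 - 2) = -19*(-11) = 209)
M(w) = 2 + 209*w
7316 + M(O) = 7316 + (2 + 209*46) = 7316 + (2 + 9614) = 7316 + 9616 = 16932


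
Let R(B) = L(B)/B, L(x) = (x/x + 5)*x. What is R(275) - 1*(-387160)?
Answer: 387166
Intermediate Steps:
L(x) = 6*x (L(x) = (1 + 5)*x = 6*x)
R(B) = 6 (R(B) = (6*B)/B = 6)
R(275) - 1*(-387160) = 6 - 1*(-387160) = 6 + 387160 = 387166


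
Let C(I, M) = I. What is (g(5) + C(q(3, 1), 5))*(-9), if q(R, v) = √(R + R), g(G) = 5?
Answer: -45 - 9*√6 ≈ -67.045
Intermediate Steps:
q(R, v) = √2*√R (q(R, v) = √(2*R) = √2*√R)
(g(5) + C(q(3, 1), 5))*(-9) = (5 + √2*√3)*(-9) = (5 + √6)*(-9) = -45 - 9*√6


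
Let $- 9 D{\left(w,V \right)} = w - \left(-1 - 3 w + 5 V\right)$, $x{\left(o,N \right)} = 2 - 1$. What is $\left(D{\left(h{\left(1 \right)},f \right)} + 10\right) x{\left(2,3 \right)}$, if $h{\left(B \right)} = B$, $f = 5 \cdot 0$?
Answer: $\frac{85}{9} \approx 9.4444$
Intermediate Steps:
$x{\left(o,N \right)} = 1$ ($x{\left(o,N \right)} = 2 - 1 = 1$)
$f = 0$
$D{\left(w,V \right)} = - \frac{1}{9} - \frac{4 w}{9} + \frac{5 V}{9}$ ($D{\left(w,V \right)} = - \frac{w - \left(-1 - 3 w + 5 V\right)}{9} = - \frac{w + \left(1 - 5 V + 3 w\right)}{9} = - \frac{1 - 5 V + 4 w}{9} = - \frac{1}{9} - \frac{4 w}{9} + \frac{5 V}{9}$)
$\left(D{\left(h{\left(1 \right)},f \right)} + 10\right) x{\left(2,3 \right)} = \left(\left(- \frac{1}{9} - \frac{4}{9} + \frac{5}{9} \cdot 0\right) + 10\right) 1 = \left(\left(- \frac{1}{9} - \frac{4}{9} + 0\right) + 10\right) 1 = \left(- \frac{5}{9} + 10\right) 1 = \frac{85}{9} \cdot 1 = \frac{85}{9}$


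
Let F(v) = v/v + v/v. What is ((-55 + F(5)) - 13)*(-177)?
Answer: 11682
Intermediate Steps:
F(v) = 2 (F(v) = 1 + 1 = 2)
((-55 + F(5)) - 13)*(-177) = ((-55 + 2) - 13)*(-177) = (-53 - 13)*(-177) = -66*(-177) = 11682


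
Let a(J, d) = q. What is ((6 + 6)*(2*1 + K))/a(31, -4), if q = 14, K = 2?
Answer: 24/7 ≈ 3.4286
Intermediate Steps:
a(J, d) = 14
((6 + 6)*(2*1 + K))/a(31, -4) = ((6 + 6)*(2*1 + 2))/14 = (12*(2 + 2))*(1/14) = (12*4)*(1/14) = 48*(1/14) = 24/7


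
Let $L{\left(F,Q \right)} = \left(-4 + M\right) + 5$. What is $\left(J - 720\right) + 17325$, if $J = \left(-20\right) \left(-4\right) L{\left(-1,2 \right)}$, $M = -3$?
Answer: $16445$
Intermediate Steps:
$L{\left(F,Q \right)} = -2$ ($L{\left(F,Q \right)} = \left(-4 - 3\right) + 5 = -7 + 5 = -2$)
$J = -160$ ($J = \left(-20\right) \left(-4\right) \left(-2\right) = 80 \left(-2\right) = -160$)
$\left(J - 720\right) + 17325 = \left(-160 - 720\right) + 17325 = -880 + 17325 = 16445$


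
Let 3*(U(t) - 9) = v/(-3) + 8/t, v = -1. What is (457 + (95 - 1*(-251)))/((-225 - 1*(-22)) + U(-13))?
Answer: -93951/22709 ≈ -4.1372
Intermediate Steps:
U(t) = 82/9 + 8/(3*t) (U(t) = 9 + (-1/(-3) + 8/t)/3 = 9 + (-1*(-⅓) + 8/t)/3 = 9 + (⅓ + 8/t)/3 = 9 + (⅑ + 8/(3*t)) = 82/9 + 8/(3*t))
(457 + (95 - 1*(-251)))/((-225 - 1*(-22)) + U(-13)) = (457 + (95 - 1*(-251)))/((-225 - 1*(-22)) + (2/9)*(12 + 41*(-13))/(-13)) = (457 + (95 + 251))/((-225 + 22) + (2/9)*(-1/13)*(12 - 533)) = (457 + 346)/(-203 + (2/9)*(-1/13)*(-521)) = 803/(-203 + 1042/117) = 803/(-22709/117) = 803*(-117/22709) = -93951/22709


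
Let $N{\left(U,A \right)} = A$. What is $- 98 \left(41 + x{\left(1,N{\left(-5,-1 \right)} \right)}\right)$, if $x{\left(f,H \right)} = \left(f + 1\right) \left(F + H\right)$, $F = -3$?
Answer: $-3234$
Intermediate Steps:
$x{\left(f,H \right)} = \left(1 + f\right) \left(-3 + H\right)$ ($x{\left(f,H \right)} = \left(f + 1\right) \left(-3 + H\right) = \left(1 + f\right) \left(-3 + H\right)$)
$- 98 \left(41 + x{\left(1,N{\left(-5,-1 \right)} \right)}\right) = - 98 \left(41 - 8\right) = \left(-98\right) 33 = -3234$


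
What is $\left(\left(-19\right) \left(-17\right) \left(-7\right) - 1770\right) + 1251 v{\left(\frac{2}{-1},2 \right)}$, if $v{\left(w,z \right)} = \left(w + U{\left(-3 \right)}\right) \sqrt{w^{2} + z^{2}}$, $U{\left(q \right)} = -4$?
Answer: $-4031 - 15012 \sqrt{2} \approx -25261.0$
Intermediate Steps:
$v{\left(w,z \right)} = \sqrt{w^{2} + z^{2}} \left(-4 + w\right)$ ($v{\left(w,z \right)} = \left(w - 4\right) \sqrt{w^{2} + z^{2}} = \left(-4 + w\right) \sqrt{w^{2} + z^{2}} = \sqrt{w^{2} + z^{2}} \left(-4 + w\right)$)
$\left(\left(-19\right) \left(-17\right) \left(-7\right) - 1770\right) + 1251 v{\left(\frac{2}{-1},2 \right)} = \left(\left(-19\right) \left(-17\right) \left(-7\right) - 1770\right) + 1251 \sqrt{\left(\frac{2}{-1}\right)^{2} + 2^{2}} \left(-4 + \frac{2}{-1}\right) = \left(323 \left(-7\right) - 1770\right) + 1251 \sqrt{\left(2 \left(-1\right)\right)^{2} + 4} \left(-4 + 2 \left(-1\right)\right) = \left(-2261 - 1770\right) + 1251 \sqrt{\left(-2\right)^{2} + 4} \left(-4 - 2\right) = -4031 + 1251 \sqrt{4 + 4} \left(-6\right) = -4031 + 1251 \sqrt{8} \left(-6\right) = -4031 + 1251 \cdot 2 \sqrt{2} \left(-6\right) = -4031 + 1251 \left(- 12 \sqrt{2}\right) = -4031 - 15012 \sqrt{2}$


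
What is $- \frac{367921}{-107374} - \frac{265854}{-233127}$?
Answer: $\frac{38106042121}{8343926166} \approx 4.5669$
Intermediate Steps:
$- \frac{367921}{-107374} - \frac{265854}{-233127} = \left(-367921\right) \left(- \frac{1}{107374}\right) - - \frac{88618}{77709} = \frac{367921}{107374} + \frac{88618}{77709} = \frac{38106042121}{8343926166}$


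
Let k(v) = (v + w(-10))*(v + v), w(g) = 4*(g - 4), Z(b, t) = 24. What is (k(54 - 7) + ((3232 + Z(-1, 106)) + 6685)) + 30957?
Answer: 40052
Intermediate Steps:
w(g) = -16 + 4*g (w(g) = 4*(-4 + g) = -16 + 4*g)
k(v) = 2*v*(-56 + v) (k(v) = (v + (-16 + 4*(-10)))*(v + v) = (v + (-16 - 40))*(2*v) = (v - 56)*(2*v) = (-56 + v)*(2*v) = 2*v*(-56 + v))
(k(54 - 7) + ((3232 + Z(-1, 106)) + 6685)) + 30957 = (2*(54 - 7)*(-56 + (54 - 7)) + ((3232 + 24) + 6685)) + 30957 = (2*47*(-56 + 47) + (3256 + 6685)) + 30957 = (2*47*(-9) + 9941) + 30957 = (-846 + 9941) + 30957 = 9095 + 30957 = 40052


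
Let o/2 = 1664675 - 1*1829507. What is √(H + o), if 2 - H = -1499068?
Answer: 3*√129934 ≈ 1081.4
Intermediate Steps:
H = 1499070 (H = 2 - 1*(-1499068) = 2 + 1499068 = 1499070)
o = -329664 (o = 2*(1664675 - 1*1829507) = 2*(1664675 - 1829507) = 2*(-164832) = -329664)
√(H + o) = √(1499070 - 329664) = √1169406 = 3*√129934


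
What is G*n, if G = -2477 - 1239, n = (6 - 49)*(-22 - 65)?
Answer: -13901556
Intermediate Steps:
n = 3741 (n = -43*(-87) = 3741)
G = -3716
G*n = -3716*3741 = -13901556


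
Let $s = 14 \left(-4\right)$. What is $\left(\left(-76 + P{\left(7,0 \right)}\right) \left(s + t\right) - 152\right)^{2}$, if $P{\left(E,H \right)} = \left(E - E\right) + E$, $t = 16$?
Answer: $6801664$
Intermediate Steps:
$P{\left(E,H \right)} = E$ ($P{\left(E,H \right)} = 0 + E = E$)
$s = -56$
$\left(\left(-76 + P{\left(7,0 \right)}\right) \left(s + t\right) - 152\right)^{2} = \left(\left(-76 + 7\right) \left(-56 + 16\right) - 152\right)^{2} = \left(\left(-69\right) \left(-40\right) - 152\right)^{2} = \left(2760 - 152\right)^{2} = 2608^{2} = 6801664$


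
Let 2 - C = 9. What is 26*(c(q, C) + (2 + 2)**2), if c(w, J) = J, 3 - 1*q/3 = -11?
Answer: 234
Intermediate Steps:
C = -7 (C = 2 - 1*9 = 2 - 9 = -7)
q = 42 (q = 9 - 3*(-11) = 9 + 33 = 42)
26*(c(q, C) + (2 + 2)**2) = 26*(-7 + (2 + 2)**2) = 26*(-7 + 4**2) = 26*(-7 + 16) = 26*9 = 234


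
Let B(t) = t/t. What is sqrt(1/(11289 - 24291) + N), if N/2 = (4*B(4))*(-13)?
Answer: I*sqrt(17581421418)/13002 ≈ 10.198*I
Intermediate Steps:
B(t) = 1
N = -104 (N = 2*((4*1)*(-13)) = 2*(4*(-13)) = 2*(-52) = -104)
sqrt(1/(11289 - 24291) + N) = sqrt(1/(11289 - 24291) - 104) = sqrt(1/(-13002) - 104) = sqrt(-1/13002 - 104) = sqrt(-1352209/13002) = I*sqrt(17581421418)/13002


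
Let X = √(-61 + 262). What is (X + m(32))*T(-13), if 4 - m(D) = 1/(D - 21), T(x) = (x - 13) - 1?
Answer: -1161/11 - 27*√201 ≈ -488.34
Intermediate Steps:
T(x) = -14 + x (T(x) = (-13 + x) - 1 = -14 + x)
X = √201 ≈ 14.177
m(D) = 4 - 1/(-21 + D) (m(D) = 4 - 1/(D - 21) = 4 - 1/(-21 + D))
(X + m(32))*T(-13) = (√201 + (-85 + 4*32)/(-21 + 32))*(-14 - 13) = (√201 + (-85 + 128)/11)*(-27) = (√201 + (1/11)*43)*(-27) = (√201 + 43/11)*(-27) = (43/11 + √201)*(-27) = -1161/11 - 27*√201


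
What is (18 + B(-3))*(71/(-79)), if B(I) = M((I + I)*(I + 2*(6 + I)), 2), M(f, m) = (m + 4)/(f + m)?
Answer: -10011/632 ≈ -15.840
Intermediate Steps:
M(f, m) = (4 + m)/(f + m)
B(I) = 6/(2 + 2*I*(12 + 3*I)) (B(I) = (4 + 2)/((I + I)*(I + 2*(6 + I)) + 2) = 6/((2*I)*(I + (12 + 2*I)) + 2) = 6/((2*I)*(12 + 3*I) + 2) = 6/(2*I*(12 + 3*I) + 2) = 6/(2 + 2*I*(12 + 3*I)))
(18 + B(-3))*(71/(-79)) = (18 + 3/(1 + 3*(-3)*(4 - 3)))*(71/(-79)) = (18 + 3/(1 + 3*(-3)*1))*(71*(-1/79)) = (18 + 3/(1 - 9))*(-71/79) = (18 + 3/(-8))*(-71/79) = (18 + 3*(-⅛))*(-71/79) = (18 - 3/8)*(-71/79) = (141/8)*(-71/79) = -10011/632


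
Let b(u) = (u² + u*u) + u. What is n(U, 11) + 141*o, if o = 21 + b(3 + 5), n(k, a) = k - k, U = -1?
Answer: 22137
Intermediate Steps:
b(u) = u + 2*u² (b(u) = (u² + u²) + u = 2*u² + u = u + 2*u²)
n(k, a) = 0
o = 157 (o = 21 + (3 + 5)*(1 + 2*(3 + 5)) = 21 + 8*(1 + 2*8) = 21 + 8*(1 + 16) = 21 + 8*17 = 21 + 136 = 157)
n(U, 11) + 141*o = 0 + 141*157 = 0 + 22137 = 22137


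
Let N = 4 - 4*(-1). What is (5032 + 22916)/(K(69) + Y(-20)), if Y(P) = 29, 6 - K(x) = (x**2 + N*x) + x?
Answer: -27948/5347 ≈ -5.2269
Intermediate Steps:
N = 8 (N = 4 + 4 = 8)
K(x) = 6 - x**2 - 9*x (K(x) = 6 - ((x**2 + 8*x) + x) = 6 - (x**2 + 9*x) = 6 + (-x**2 - 9*x) = 6 - x**2 - 9*x)
(5032 + 22916)/(K(69) + Y(-20)) = (5032 + 22916)/((6 - 1*69**2 - 9*69) + 29) = 27948/((6 - 1*4761 - 621) + 29) = 27948/((6 - 4761 - 621) + 29) = 27948/(-5376 + 29) = 27948/(-5347) = 27948*(-1/5347) = -27948/5347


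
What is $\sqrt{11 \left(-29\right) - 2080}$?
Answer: $i \sqrt{2399} \approx 48.98 i$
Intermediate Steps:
$\sqrt{11 \left(-29\right) - 2080} = \sqrt{-319 - 2080} = \sqrt{-2399} = i \sqrt{2399}$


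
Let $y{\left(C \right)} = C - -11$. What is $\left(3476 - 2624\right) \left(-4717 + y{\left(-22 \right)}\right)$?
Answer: $-4028256$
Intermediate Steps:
$y{\left(C \right)} = 11 + C$ ($y{\left(C \right)} = C + 11 = 11 + C$)
$\left(3476 - 2624\right) \left(-4717 + y{\left(-22 \right)}\right) = \left(3476 - 2624\right) \left(-4717 + \left(11 - 22\right)\right) = 852 \left(-4717 - 11\right) = 852 \left(-4728\right) = -4028256$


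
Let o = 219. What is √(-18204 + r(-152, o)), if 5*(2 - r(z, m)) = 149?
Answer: I*√455795/5 ≈ 135.03*I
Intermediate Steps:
r(z, m) = -139/5 (r(z, m) = 2 - ⅕*149 = 2 - 149/5 = -139/5)
√(-18204 + r(-152, o)) = √(-18204 - 139/5) = √(-91159/5) = I*√455795/5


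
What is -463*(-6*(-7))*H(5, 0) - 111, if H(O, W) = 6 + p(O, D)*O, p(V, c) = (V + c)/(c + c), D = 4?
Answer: -904683/4 ≈ -2.2617e+5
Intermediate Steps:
p(V, c) = (V + c)/(2*c) (p(V, c) = (V + c)/((2*c)) = (V + c)*(1/(2*c)) = (V + c)/(2*c))
H(O, W) = 6 + O*(½ + O/8) (H(O, W) = 6 + ((½)*(O + 4)/4)*O = 6 + ((½)*(¼)*(4 + O))*O = 6 + (½ + O/8)*O = 6 + O*(½ + O/8))
-463*(-6*(-7))*H(5, 0) - 111 = -463*(-6*(-7))*(6 + (⅛)*5*(4 + 5)) - 111 = -19446*(6 + (⅛)*5*9) - 111 = -19446*(6 + 45/8) - 111 = -19446*93/8 - 111 = -463*1953/4 - 111 = -904239/4 - 111 = -904683/4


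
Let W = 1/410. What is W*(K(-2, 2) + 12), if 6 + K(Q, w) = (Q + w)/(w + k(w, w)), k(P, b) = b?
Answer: 3/205 ≈ 0.014634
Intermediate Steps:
K(Q, w) = -6 + (Q + w)/(2*w) (K(Q, w) = -6 + (Q + w)/(w + w) = -6 + (Q + w)/((2*w)) = -6 + (Q + w)*(1/(2*w)) = -6 + (Q + w)/(2*w))
W = 1/410 ≈ 0.0024390
W*(K(-2, 2) + 12) = ((1/2)*(-2 - 11*2)/2 + 12)/410 = ((1/2)*(1/2)*(-2 - 22) + 12)/410 = ((1/2)*(1/2)*(-24) + 12)/410 = (-6 + 12)/410 = (1/410)*6 = 3/205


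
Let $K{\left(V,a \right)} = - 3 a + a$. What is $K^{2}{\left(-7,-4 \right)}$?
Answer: $64$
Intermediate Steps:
$K{\left(V,a \right)} = - 2 a$
$K^{2}{\left(-7,-4 \right)} = \left(\left(-2\right) \left(-4\right)\right)^{2} = 8^{2} = 64$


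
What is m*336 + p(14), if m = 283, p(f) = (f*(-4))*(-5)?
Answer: 95368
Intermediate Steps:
p(f) = 20*f (p(f) = -4*f*(-5) = 20*f)
m*336 + p(14) = 283*336 + 20*14 = 95088 + 280 = 95368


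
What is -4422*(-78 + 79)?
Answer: -4422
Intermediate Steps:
-4422*(-78 + 79) = -4422*1 = -4422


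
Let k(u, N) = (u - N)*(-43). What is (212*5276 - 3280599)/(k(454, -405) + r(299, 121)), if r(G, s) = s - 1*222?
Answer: 2162087/37038 ≈ 58.375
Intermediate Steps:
r(G, s) = -222 + s (r(G, s) = s - 222 = -222 + s)
k(u, N) = -43*u + 43*N
(212*5276 - 3280599)/(k(454, -405) + r(299, 121)) = (212*5276 - 3280599)/((-43*454 + 43*(-405)) + (-222 + 121)) = (1118512 - 3280599)/((-19522 - 17415) - 101) = -2162087/(-36937 - 101) = -2162087/(-37038) = -2162087*(-1/37038) = 2162087/37038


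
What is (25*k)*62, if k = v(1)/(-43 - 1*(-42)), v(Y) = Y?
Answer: -1550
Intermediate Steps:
k = -1 (k = 1/(-43 - 1*(-42)) = 1/(-43 + 42) = 1/(-1) = 1*(-1) = -1)
(25*k)*62 = (25*(-1))*62 = -25*62 = -1550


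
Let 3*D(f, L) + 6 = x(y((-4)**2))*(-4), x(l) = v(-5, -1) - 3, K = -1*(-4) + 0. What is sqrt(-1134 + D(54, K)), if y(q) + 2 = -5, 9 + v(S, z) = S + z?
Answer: 2*I*sqrt(278) ≈ 33.347*I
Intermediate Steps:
v(S, z) = -9 + S + z (v(S, z) = -9 + (S + z) = -9 + S + z)
y(q) = -7 (y(q) = -2 - 5 = -7)
K = 4 (K = 4 + 0 = 4)
x(l) = -18 (x(l) = (-9 - 5 - 1) - 3 = -15 - 3 = -18)
D(f, L) = 22 (D(f, L) = -2 + (-18*(-4))/3 = -2 + (1/3)*72 = -2 + 24 = 22)
sqrt(-1134 + D(54, K)) = sqrt(-1134 + 22) = sqrt(-1112) = 2*I*sqrt(278)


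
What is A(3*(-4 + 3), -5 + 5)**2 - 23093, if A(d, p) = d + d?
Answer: -23057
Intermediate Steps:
A(d, p) = 2*d
A(3*(-4 + 3), -5 + 5)**2 - 23093 = (2*(3*(-4 + 3)))**2 - 23093 = (2*(3*(-1)))**2 - 23093 = (2*(-3))**2 - 23093 = (-6)**2 - 23093 = 36 - 23093 = -23057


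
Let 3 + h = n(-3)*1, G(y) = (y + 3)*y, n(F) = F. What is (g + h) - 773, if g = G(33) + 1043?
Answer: 1452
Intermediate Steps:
G(y) = y*(3 + y) (G(y) = (3 + y)*y = y*(3 + y))
h = -6 (h = -3 - 3*1 = -3 - 3 = -6)
g = 2231 (g = 33*(3 + 33) + 1043 = 33*36 + 1043 = 1188 + 1043 = 2231)
(g + h) - 773 = (2231 - 6) - 773 = 2225 - 773 = 1452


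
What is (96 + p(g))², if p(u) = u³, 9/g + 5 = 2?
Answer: 4761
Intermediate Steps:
g = -3 (g = 9/(-5 + 2) = 9/(-3) = 9*(-⅓) = -3)
(96 + p(g))² = (96 + (-3)³)² = (96 - 27)² = 69² = 4761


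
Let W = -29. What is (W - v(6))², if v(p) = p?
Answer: 1225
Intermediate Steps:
(W - v(6))² = (-29 - 1*6)² = (-29 - 6)² = (-35)² = 1225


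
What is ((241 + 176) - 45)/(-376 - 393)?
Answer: -372/769 ≈ -0.48375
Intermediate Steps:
((241 + 176) - 45)/(-376 - 393) = (417 - 45)/(-769) = 372*(-1/769) = -372/769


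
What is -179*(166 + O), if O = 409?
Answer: -102925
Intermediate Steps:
-179*(166 + O) = -179*(166 + 409) = -179*575 = -102925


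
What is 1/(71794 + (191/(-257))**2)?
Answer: 66049/4741958387 ≈ 1.3929e-5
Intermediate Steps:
1/(71794 + (191/(-257))**2) = 1/(71794 + (191*(-1/257))**2) = 1/(71794 + (-191/257)**2) = 1/(71794 + 36481/66049) = 1/(4741958387/66049) = 66049/4741958387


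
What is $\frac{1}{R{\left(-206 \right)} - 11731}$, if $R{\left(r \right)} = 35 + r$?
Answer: $- \frac{1}{11902} \approx -8.4019 \cdot 10^{-5}$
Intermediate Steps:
$\frac{1}{R{\left(-206 \right)} - 11731} = \frac{1}{\left(35 - 206\right) - 11731} = \frac{1}{-171 - 11731} = \frac{1}{-11902} = - \frac{1}{11902}$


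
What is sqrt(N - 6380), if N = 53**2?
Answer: I*sqrt(3571) ≈ 59.758*I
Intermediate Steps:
N = 2809
sqrt(N - 6380) = sqrt(2809 - 6380) = sqrt(-3571) = I*sqrt(3571)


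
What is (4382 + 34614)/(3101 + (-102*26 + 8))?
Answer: 38996/457 ≈ 85.330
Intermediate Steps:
(4382 + 34614)/(3101 + (-102*26 + 8)) = 38996/(3101 + (-2652 + 8)) = 38996/(3101 - 2644) = 38996/457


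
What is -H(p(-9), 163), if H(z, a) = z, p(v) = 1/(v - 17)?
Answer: 1/26 ≈ 0.038462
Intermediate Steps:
p(v) = 1/(-17 + v)
-H(p(-9), 163) = -1/(-17 - 9) = -1/(-26) = -1*(-1/26) = 1/26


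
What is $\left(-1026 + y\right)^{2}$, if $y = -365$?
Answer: $1934881$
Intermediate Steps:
$\left(-1026 + y\right)^{2} = \left(-1026 - 365\right)^{2} = \left(-1391\right)^{2} = 1934881$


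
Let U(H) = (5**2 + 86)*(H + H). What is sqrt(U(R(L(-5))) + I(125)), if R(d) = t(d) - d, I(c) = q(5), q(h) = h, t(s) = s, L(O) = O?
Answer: sqrt(5) ≈ 2.2361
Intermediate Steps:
I(c) = 5
R(d) = 0 (R(d) = d - d = 0)
U(H) = 222*H (U(H) = (25 + 86)*(2*H) = 111*(2*H) = 222*H)
sqrt(U(R(L(-5))) + I(125)) = sqrt(222*0 + 5) = sqrt(0 + 5) = sqrt(5)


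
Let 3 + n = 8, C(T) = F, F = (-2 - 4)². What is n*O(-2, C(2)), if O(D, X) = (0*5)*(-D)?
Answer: 0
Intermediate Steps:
F = 36 (F = (-6)² = 36)
C(T) = 36
O(D, X) = 0 (O(D, X) = 0*(-D) = 0)
n = 5 (n = -3 + 8 = 5)
n*O(-2, C(2)) = 5*0 = 0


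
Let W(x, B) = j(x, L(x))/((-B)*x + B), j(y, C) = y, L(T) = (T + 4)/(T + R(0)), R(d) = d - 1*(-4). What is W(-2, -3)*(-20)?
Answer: -40/9 ≈ -4.4444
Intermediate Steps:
R(d) = 4 + d (R(d) = d + 4 = 4 + d)
L(T) = 1 (L(T) = (T + 4)/(T + (4 + 0)) = (4 + T)/(T + 4) = (4 + T)/(4 + T) = 1)
W(x, B) = x/(B - B*x) (W(x, B) = x/((-B)*x + B) = x/(-B*x + B) = x/(B - B*x))
W(-2, -3)*(-20) = -1*(-2)/(-3*(-1 - 2))*(-20) = -1*(-2)*(-1/3)/(-3)*(-20) = -1*(-2)*(-1/3)*(-1/3)*(-20) = (2/9)*(-20) = -40/9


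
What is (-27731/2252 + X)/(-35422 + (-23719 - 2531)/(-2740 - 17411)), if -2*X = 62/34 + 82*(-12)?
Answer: -123118546215/9108560826016 ≈ -0.013517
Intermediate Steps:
X = 16697/34 (X = -(62/34 + 82*(-12))/2 = -(62*(1/34) - 984)/2 = -(31/17 - 984)/2 = -½*(-16697/17) = 16697/34 ≈ 491.09)
(-27731/2252 + X)/(-35422 + (-23719 - 2531)/(-2740 - 17411)) = (-27731/2252 + 16697/34)/(-35422 + (-23719 - 2531)/(-2740 - 17411)) = (-27731*1/2252 + 16697/34)/(-35422 - 26250/(-20151)) = (-27731/2252 + 16697/34)/(-35422 - 26250*(-1/20151)) = 18329395/(38284*(-35422 + 8750/6717)) = 18329395/(38284*(-237920824/6717)) = (18329395/38284)*(-6717/237920824) = -123118546215/9108560826016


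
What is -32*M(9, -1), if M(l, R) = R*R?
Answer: -32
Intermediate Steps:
M(l, R) = R**2
-32*M(9, -1) = -32*(-1)**2 = -32*1 = -32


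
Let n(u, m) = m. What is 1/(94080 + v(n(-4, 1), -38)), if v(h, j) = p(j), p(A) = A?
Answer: 1/94042 ≈ 1.0634e-5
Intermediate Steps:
v(h, j) = j
1/(94080 + v(n(-4, 1), -38)) = 1/(94080 - 38) = 1/94042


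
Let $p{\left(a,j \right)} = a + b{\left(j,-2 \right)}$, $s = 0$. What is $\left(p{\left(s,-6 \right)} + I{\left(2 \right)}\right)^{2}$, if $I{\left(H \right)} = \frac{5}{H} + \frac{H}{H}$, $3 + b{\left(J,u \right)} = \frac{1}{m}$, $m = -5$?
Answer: $\frac{9}{100} \approx 0.09$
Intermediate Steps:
$b{\left(J,u \right)} = - \frac{16}{5}$ ($b{\left(J,u \right)} = -3 + \frac{1}{-5} = -3 - \frac{1}{5} = - \frac{16}{5}$)
$p{\left(a,j \right)} = - \frac{16}{5} + a$ ($p{\left(a,j \right)} = a - \frac{16}{5} = - \frac{16}{5} + a$)
$I{\left(H \right)} = 1 + \frac{5}{H}$ ($I{\left(H \right)} = \frac{5}{H} + 1 = 1 + \frac{5}{H}$)
$\left(p{\left(s,-6 \right)} + I{\left(2 \right)}\right)^{2} = \left(\left(- \frac{16}{5} + 0\right) + \frac{5 + 2}{2}\right)^{2} = \left(- \frac{16}{5} + \frac{1}{2} \cdot 7\right)^{2} = \left(- \frac{16}{5} + \frac{7}{2}\right)^{2} = \left(\frac{3}{10}\right)^{2} = \frac{9}{100}$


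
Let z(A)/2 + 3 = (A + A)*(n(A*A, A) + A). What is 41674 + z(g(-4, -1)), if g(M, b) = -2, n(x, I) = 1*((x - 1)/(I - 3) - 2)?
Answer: 208524/5 ≈ 41705.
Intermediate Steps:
n(x, I) = -2 + (-1 + x)/(-3 + I) (n(x, I) = 1*((-1 + x)/(-3 + I) - 2) = 1*(-2 + (-1 + x)/(-3 + I)) = -2 + (-1 + x)/(-3 + I))
z(A) = -6 + 4*A*(A + (5 + A² - 2*A)/(-3 + A)) (z(A) = -6 + 2*((A + A)*((5 + A*A - 2*A)/(-3 + A) + A)) = -6 + 2*((2*A)*((5 + A² - 2*A)/(-3 + A) + A)) = -6 + 2*((2*A)*(A + (5 + A² - 2*A)/(-3 + A))) = -6 + 2*(2*A*(A + (5 + A² - 2*A)/(-3 + A))) = -6 + 4*A*(A + (5 + A² - 2*A)/(-3 + A)))
41674 + z(g(-4, -1)) = 41674 + 2*(9 - 10*(-2)² + 4*(-2)³ + 7*(-2))/(-3 - 2) = 41674 + 2*(9 - 10*4 + 4*(-8) - 14)/(-5) = 41674 + 2*(-⅕)*(9 - 40 - 32 - 14) = 41674 + 2*(-⅕)*(-77) = 41674 + 154/5 = 208524/5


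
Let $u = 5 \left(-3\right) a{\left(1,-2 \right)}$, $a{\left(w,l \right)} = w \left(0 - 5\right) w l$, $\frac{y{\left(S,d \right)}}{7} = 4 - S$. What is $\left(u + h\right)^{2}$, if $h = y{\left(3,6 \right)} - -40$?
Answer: $10609$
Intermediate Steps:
$y{\left(S,d \right)} = 28 - 7 S$ ($y{\left(S,d \right)} = 7 \left(4 - S\right) = 28 - 7 S$)
$h = 47$ ($h = \left(28 - 21\right) - -40 = \left(28 - 21\right) + 40 = 7 + 40 = 47$)
$a{\left(w,l \right)} = - 5 l w^{2}$ ($a{\left(w,l \right)} = w \left(-5\right) w l = - 5 w w l = - 5 w^{2} l = - 5 l w^{2}$)
$u = -150$ ($u = 5 \left(-3\right) \left(\left(-5\right) \left(-2\right) 1^{2}\right) = - 15 \left(\left(-5\right) \left(-2\right) 1\right) = \left(-15\right) 10 = -150$)
$\left(u + h\right)^{2} = \left(-150 + 47\right)^{2} = \left(-103\right)^{2} = 10609$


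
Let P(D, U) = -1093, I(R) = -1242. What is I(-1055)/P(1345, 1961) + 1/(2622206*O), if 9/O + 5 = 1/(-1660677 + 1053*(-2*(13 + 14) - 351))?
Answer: 61176246718534733/53837077399653924 ≈ 1.1363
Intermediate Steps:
O = -18784278/10435711 (O = 9/(-5 + 1/(-1660677 + 1053*(-2*(13 + 14) - 351))) = 9/(-5 + 1/(-1660677 + 1053*(-2*27 - 351))) = 9/(-5 + 1/(-1660677 + 1053*(-54 - 351))) = 9/(-5 + 1/(-1660677 + 1053*(-405))) = 9/(-5 + 1/(-1660677 - 426465)) = 9/(-5 + 1/(-2087142)) = 9/(-5 - 1/2087142) = 9/(-10435711/2087142) = 9*(-2087142/10435711) = -18784278/10435711 ≈ -1.8000)
I(-1055)/P(1345, 1961) + 1/(2622206*O) = -1242/(-1093) + 1/(2622206*(-18784278/10435711)) = -1242*(-1/1093) + (1/2622206)*(-10435711/18784278) = 1242/1093 - 10435711/49256246477268 = 61176246718534733/53837077399653924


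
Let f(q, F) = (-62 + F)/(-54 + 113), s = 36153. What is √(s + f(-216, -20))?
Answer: √125843755/59 ≈ 190.14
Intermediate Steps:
f(q, F) = -62/59 + F/59 (f(q, F) = (-62 + F)/59 = (-62 + F)*(1/59) = -62/59 + F/59)
√(s + f(-216, -20)) = √(36153 + (-62/59 + (1/59)*(-20))) = √(36153 + (-62/59 - 20/59)) = √(36153 - 82/59) = √(2132945/59) = √125843755/59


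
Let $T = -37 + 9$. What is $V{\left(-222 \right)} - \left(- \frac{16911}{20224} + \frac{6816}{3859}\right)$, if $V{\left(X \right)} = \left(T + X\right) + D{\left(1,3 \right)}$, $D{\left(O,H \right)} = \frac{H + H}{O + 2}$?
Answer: $- \frac{19427602403}{78044416} \approx -248.93$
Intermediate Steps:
$T = -28$
$D{\left(O,H \right)} = \frac{2 H}{2 + O}$
$V{\left(X \right)} = -26 + X$ ($V{\left(X \right)} = \left(-28 + X\right) + 2 \cdot 3 \frac{1}{2 + 1} = \left(-28 + X\right) + 2 \cdot 3 \cdot \frac{1}{3} = \left(-28 + X\right) + 2 = -26 + X$)
$V{\left(-222 \right)} - \left(- \frac{16911}{20224} + \frac{6816}{3859}\right) = \left(-26 - 222\right) - \left(- \frac{16911}{20224} + \frac{6816}{3859}\right) = -248 - \frac{72587235}{78044416} = - \frac{19427602403}{78044416}$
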